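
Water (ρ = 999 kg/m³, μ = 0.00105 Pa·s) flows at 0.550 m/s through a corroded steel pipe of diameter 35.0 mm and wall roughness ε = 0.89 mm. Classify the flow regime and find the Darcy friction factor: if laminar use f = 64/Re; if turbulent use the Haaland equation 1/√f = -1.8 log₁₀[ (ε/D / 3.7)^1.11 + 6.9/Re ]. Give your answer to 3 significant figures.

f ≈ 0.0553

Re = ρVD/μ = 999·0.55·0.035/0.00105 = 1.832e+04.
Re > 4000 → turbulent. ε/D = 0.00089/0.035 = 0.0254; Haaland: 1/√f = -1.8 log₁₀[0.00397 + 0.000377] = 4.251, so f = 0.05535.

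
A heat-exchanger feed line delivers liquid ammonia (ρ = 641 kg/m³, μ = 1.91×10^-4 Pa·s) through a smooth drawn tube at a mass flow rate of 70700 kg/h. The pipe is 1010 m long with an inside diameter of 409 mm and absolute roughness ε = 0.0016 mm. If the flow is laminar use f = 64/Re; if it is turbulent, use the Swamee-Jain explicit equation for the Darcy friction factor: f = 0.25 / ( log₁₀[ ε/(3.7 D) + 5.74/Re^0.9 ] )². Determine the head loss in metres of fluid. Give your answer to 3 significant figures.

ṁ = 70700 kg/h = 70700/3600 = 19.64 kg/s.
A = πD²/4 = π(0.409)²/4 = 0.1314 m²; mean velocity V = ṁ/(ρA) = 19.64/(641 · 0.1314) = 0.2332 m/s.
Reynolds number Re = ρVD/μ = 641 · 0.2332 · 0.409 / 0.000191 = 3.201e+05.
Re > 4000 → turbulent. Relative roughness ε/D = 1.6e-06/0.409 = 3.91e-06. Swamee-Jain: f = 0.25/(log₁₀[3.91e-06/3.7 + 5.74/3.201e+05^0.9])² = 0.25/(log₁₀[1.06e-06 + 6.37e-05])² = 0.25/(-4.189)² = 0.01425.
Darcy-Weisbach: ΔP = f(L/D)(ρV²/2) = 0.01425·(1010/0.409)·(641·0.2332²/2) = 0.01425·2469·17.43 = 613.3 Pa.
Head loss h_f = ΔP/(ρg) = 613.3/(641·9.81) = 0.0975 m.

h_f ≈ 0.0975 m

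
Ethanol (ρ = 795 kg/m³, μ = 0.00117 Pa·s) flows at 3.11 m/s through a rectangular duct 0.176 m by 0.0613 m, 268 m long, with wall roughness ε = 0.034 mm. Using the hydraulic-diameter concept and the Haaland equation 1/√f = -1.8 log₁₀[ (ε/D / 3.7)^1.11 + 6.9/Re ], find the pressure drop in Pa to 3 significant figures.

ΔP ≈ 204000 Pa

Hydraulic diameter D_h = 4A/P = 4·(0.176·0.0613)/(2·(0.176+0.0613)) = 0.04316/0.4746 = 0.09093 m.
Re = ρVD_h/μ = 795·3.11·0.09093/0.00117 = 1.922e+05.
ε/D_h = 3.4e-05/0.09093 = 0.000374; Haaland gives 1/√f = -1.8 log₁₀[3.67e-05+3.59e-05] = 7.45, so f = 0.01802.
ΔP = f(L/D_h)(ρV²/2) = 0.01802·268/0.09093·3845 = 2.042e+05 Pa.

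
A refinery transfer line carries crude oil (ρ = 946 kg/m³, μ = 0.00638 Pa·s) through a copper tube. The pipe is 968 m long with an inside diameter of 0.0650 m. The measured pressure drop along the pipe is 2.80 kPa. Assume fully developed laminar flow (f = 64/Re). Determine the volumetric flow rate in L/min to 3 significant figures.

For laminar flow, f = 64/Re with Re = ρVD/μ, so Darcy-Weisbach reduces to ΔP = 32μLV/D². Solving for V: V = ΔP·D²/(32μL) = 2800·(0.065)²/(32·0.00638·968) = 0.05986 m/s.
Check: Re = ρVD/μ = 946·0.05986·0.065/0.00638 = 576.9 < 2300, so the laminar assumption holds.
Q = V·A = 0.05986·(π/4·0.065²) = 0.0001986 m³/s = 11.9 L/min.

Q ≈ 11.9 L/min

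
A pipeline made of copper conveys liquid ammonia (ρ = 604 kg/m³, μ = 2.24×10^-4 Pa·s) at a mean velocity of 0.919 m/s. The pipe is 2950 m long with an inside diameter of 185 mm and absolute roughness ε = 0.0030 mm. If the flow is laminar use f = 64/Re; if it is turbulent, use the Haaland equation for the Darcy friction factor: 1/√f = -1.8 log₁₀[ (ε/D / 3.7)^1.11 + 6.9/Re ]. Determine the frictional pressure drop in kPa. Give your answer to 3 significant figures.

ΔP ≈ 54.7 kPa

Reynolds number Re = ρVD/μ = 604 · 0.919 · 0.185 / 0.000224 = 4.584e+05.
Re > 4000 → turbulent. Relative roughness ε/D = 3e-06/0.185 = 1.62e-05. Haaland: 1/√f = -1.8 log₁₀[(1.62e-05/3.7)^1.11 + 6.9/4.584e+05] = -1.8 log₁₀[1.13e-06 + 1.51e-05] = 8.624, so f = 0.01345.
Darcy-Weisbach: ΔP = f(L/D)(ρV²/2) = 0.01345·(2950/0.185)·(604·0.919²/2) = 0.01345·1.595e+04·255.1 = 5.469e+04 Pa.
ΔP = 5.469e+04 Pa = 54.7 kPa.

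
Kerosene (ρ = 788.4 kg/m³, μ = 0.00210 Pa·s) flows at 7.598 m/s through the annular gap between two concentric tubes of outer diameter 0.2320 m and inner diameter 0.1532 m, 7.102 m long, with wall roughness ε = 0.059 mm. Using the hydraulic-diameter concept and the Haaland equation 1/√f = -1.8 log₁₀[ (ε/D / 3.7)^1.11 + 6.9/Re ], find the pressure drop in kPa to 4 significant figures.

Hydraulic diameter D_h = 4A/P = D_o - D_i = 0.232 - 0.1532 = 0.0788 m.
Re = ρVD_h/μ = 788.4·7.598·0.0788/0.0021 = 2.248e+05.
ε/D_h = 5.9e-05/0.0788 = 0.000749; Haaland gives 1/√f = -1.8 log₁₀[7.94e-05+3.07e-05] = 7.125, so f = 0.0197.
ΔP = f(L/D_h)(ρV²/2) = 0.0197·7.102/0.0788·2.276e+04 = 4.04e+04 Pa.
ΔP = 40.40 kPa.

ΔP ≈ 40.40 kPa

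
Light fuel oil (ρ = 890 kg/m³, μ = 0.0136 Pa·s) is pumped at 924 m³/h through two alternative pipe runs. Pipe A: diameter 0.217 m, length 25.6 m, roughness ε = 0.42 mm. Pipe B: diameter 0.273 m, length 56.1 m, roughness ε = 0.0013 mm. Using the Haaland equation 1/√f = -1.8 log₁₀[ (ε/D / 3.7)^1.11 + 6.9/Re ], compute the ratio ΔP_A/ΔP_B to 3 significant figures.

ΔP_A/ΔP_B ≈ 1.90

Pipe A: V = Q/A = 0.2567/0.03698 = 6.94 m/s; Re = 9.855e+04; ε/D = 0.00194; Haaland → f = 0.02483; ΔP_A = f(L/D)(ρV²/2) = 6.277e+04 Pa.
Pipe B: V = Q/A = 0.2567/0.05853 = 4.385 m/s; Re = 7.834e+04; ε/D = 4.76e-06; Haaland → f = 0.01878; ΔP_B = f(L/D)(ρV²/2) = 3.302e+04 Pa.
ΔP_A/ΔP_B = 6.277e+04/3.302e+04 = 1.90.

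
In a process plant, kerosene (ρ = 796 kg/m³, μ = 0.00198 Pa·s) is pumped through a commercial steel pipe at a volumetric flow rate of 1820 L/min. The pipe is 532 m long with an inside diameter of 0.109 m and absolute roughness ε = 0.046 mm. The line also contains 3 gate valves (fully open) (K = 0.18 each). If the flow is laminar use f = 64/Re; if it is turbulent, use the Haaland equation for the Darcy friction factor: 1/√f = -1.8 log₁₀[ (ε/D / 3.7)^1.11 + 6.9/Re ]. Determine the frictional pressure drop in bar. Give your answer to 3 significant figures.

Q = 1820 L/min = 1820/60000 = 0.03033 m³/s.
Cross-sectional area A = πD²/4 = π(0.109)²/4 = 0.009331 m²; mean velocity V = Q/A = 0.03033/0.009331 = 3.251 m/s.
Reynolds number Re = ρVD/μ = 796 · 3.251 · 0.109 / 0.00198 = 1.424e+05.
Re > 4000 → turbulent. Relative roughness ε/D = 4.6e-05/0.109 = 0.000422. Haaland: 1/√f = -1.8 log₁₀[(0.000422/3.7)^1.11 + 6.9/1.424e+05] = -1.8 log₁₀[4.2e-05 + 4.84e-05] = 7.278, so f = 0.01888.
Total minor-loss coefficient ΣK = 3·0.18 = 0.54.
ΔP = [f·L/D + ΣK]·(ρV²/2) = [0.01888·532/0.109 + 0.54]·(796·3.251²/2) = [92.13 + 0.54]·4206 = 3.898e+05 Pa.
ΔP = 3.898e+05 Pa = 3.90 bar.

ΔP ≈ 3.90 bar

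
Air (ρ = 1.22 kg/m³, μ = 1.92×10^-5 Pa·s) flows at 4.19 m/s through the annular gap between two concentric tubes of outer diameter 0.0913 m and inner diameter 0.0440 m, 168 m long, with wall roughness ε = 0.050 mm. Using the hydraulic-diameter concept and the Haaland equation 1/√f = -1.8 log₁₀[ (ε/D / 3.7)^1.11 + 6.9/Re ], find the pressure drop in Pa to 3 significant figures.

Hydraulic diameter D_h = 4A/P = D_o - D_i = 0.0913 - 0.044 = 0.0473 m.
Re = ρVD_h/μ = 1.22·4.19·0.0473/1.92e-05 = 1.259e+04.
ε/D_h = 5e-05/0.0473 = 0.00106; Haaland gives 1/√f = -1.8 log₁₀[0.000116+0.000548] = 5.72, so f = 0.03057.
ΔP = f(L/D_h)(ρV²/2) = 0.03057·168/0.0473·10.71 = 1163 Pa.

ΔP ≈ 1160 Pa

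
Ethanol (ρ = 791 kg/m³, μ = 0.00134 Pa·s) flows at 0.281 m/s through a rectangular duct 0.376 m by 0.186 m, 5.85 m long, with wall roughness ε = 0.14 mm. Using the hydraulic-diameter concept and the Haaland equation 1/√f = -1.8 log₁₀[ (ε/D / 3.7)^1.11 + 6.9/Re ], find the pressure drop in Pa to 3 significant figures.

ΔP ≈ 17.0 Pa

Hydraulic diameter D_h = 4A/P = 4·(0.376·0.186)/(2·(0.376+0.186)) = 0.2797/1.124 = 0.2489 m.
Re = ρVD_h/μ = 791·0.281·0.2489/0.00134 = 4.128e+04.
ε/D_h = 0.00014/0.2489 = 0.000563; Haaland gives 1/√f = -1.8 log₁₀[5.78e-05+0.000167] = 6.566, so f = 0.02319.
ΔP = f(L/D_h)(ρV²/2) = 0.02319·5.85/0.2489·31.23 = 17.02 Pa.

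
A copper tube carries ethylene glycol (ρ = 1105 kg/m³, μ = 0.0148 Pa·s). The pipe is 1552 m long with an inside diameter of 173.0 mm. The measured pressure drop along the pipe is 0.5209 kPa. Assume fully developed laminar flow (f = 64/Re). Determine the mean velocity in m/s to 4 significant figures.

For laminar flow, f = 64/Re with Re = ρVD/μ, so Darcy-Weisbach reduces to ΔP = 32μLV/D². Solving for V: V = ΔP·D²/(32μL) = 520.9·(0.173)²/(32·0.0148·1552) = 0.02121 m/s.
Check: Re = ρVD/μ = 1105·0.02121·0.173/0.0148 = 274 < 2300, so the laminar assumption holds.

V ≈ 0.02121 m/s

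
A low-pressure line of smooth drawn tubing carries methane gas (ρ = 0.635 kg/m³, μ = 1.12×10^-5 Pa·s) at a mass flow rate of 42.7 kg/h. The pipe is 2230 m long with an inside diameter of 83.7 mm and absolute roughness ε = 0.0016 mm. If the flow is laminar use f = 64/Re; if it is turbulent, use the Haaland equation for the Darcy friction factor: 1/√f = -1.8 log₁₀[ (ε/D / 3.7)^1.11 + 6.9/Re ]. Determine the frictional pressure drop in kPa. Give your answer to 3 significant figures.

ΔP ≈ 2.65 kPa

ṁ = 42.7 kg/h = 42.7/3600 = 0.01186 kg/s.
A = πD²/4 = π(0.0837)²/4 = 0.005502 m²; mean velocity V = ṁ/(ρA) = 0.01186/(0.635 · 0.005502) = 3.395 m/s.
Reynolds number Re = ρVD/μ = 0.635 · 3.395 · 0.0837 / 1.12e-05 = 1.611e+04.
Re > 4000 → turbulent. Relative roughness ε/D = 1.6e-06/0.0837 = 1.91e-05. Haaland: 1/√f = -1.8 log₁₀[(1.91e-05/3.7)^1.11 + 6.9/1.611e+04] = -1.8 log₁₀[1.35e-06 + 0.000428] = 6.06, so f = 0.02723.
Darcy-Weisbach: ΔP = f(L/D)(ρV²/2) = 0.02723·(2230/0.0837)·(0.635·3.395²/2) = 0.02723·2.664e+04·3.659 = 2654 Pa.
ΔP = 2654 Pa = 2.65 kPa.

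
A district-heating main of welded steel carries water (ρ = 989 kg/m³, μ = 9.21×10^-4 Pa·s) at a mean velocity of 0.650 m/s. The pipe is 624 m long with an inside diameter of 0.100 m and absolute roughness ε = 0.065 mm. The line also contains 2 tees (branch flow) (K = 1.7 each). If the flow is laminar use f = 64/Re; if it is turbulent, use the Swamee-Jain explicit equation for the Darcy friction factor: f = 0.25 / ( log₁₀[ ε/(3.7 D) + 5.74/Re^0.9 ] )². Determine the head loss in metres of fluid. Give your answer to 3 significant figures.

h_f ≈ 3.03 m

Reynolds number Re = ρVD/μ = 989 · 0.65 · 0.1 / 0.000921 = 6.98e+04.
Re > 4000 → turbulent. Relative roughness ε/D = 6.5e-05/0.1 = 0.00065. Swamee-Jain: f = 0.25/(log₁₀[0.00065/3.7 + 5.74/6.98e+04^0.9])² = 0.25/(log₁₀[0.000176 + 0.000251])² = 0.25/(-3.37)² = 0.02201.
Total minor-loss coefficient ΣK = 2·1.7 = 3.4.
ΔP = [f·L/D + ΣK]·(ρV²/2) = [0.02201·624/0.1 + 3.4]·(989·0.65²/2) = [137.4 + 3.4]·208.9 = 2.941e+04 Pa.
Head loss h_f = ΔP/(ρg) = 2.941e+04/(989·9.81) = 3.03 m.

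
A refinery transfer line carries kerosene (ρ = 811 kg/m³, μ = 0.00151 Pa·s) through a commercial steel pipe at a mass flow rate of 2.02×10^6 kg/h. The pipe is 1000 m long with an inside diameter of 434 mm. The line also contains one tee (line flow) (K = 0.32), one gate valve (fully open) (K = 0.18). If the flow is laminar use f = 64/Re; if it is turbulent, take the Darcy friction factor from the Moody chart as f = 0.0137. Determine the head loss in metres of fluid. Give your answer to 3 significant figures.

ṁ = 2.02×10^6 kg/h = 2.02×10^6/3600 = 561.1 kg/s.
A = πD²/4 = π(0.434)²/4 = 0.1479 m²; mean velocity V = ṁ/(ρA) = 561.1/(811 · 0.1479) = 4.677 m/s.
Reynolds number Re = ρVD/μ = 811 · 4.677 · 0.434 / 0.00151 = 1.09e+06.
Re > 4000 → turbulent; use the Moody-chart value f = 0.0137.
Total minor-loss coefficient ΣK = 1·0.32 + 1·0.18 = 0.5.
ΔP = [f·L/D + ΣK]·(ρV²/2) = [0.0137·1000/0.434 + 0.5]·(811·4.677²/2) = [31.57 + 0.5]·8870 = 2.844e+05 Pa.
Head loss h_f = ΔP/(ρg) = 2.844e+05/(811·9.81) = 35.7 m.

h_f ≈ 35.7 m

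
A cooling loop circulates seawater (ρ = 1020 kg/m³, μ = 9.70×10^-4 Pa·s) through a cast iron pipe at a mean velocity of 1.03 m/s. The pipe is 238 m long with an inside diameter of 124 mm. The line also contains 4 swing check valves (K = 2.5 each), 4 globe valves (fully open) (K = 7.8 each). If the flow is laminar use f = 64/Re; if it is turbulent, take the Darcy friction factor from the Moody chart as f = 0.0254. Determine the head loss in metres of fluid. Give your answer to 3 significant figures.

h_f ≈ 4.86 m

Reynolds number Re = ρVD/μ = 1020 · 1.03 · 0.124 / 0.00097 = 1.343e+05.
Re > 4000 → turbulent; use the Moody-chart value f = 0.0254.
Total minor-loss coefficient ΣK = 4·2.5 + 4·7.8 = 41.2.
ΔP = [f·L/D + ΣK]·(ρV²/2) = [0.0254·238/0.124 + 41.2]·(1020·1.03²/2) = [48.75 + 41.2]·541.1 = 4.867e+04 Pa.
Head loss h_f = ΔP/(ρg) = 4.867e+04/(1020·9.81) = 4.86 m.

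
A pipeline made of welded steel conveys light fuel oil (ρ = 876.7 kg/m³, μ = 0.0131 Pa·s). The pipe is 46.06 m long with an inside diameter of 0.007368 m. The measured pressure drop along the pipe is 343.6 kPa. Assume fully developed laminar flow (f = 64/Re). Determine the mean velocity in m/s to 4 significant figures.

V ≈ 0.9661 m/s

For laminar flow, f = 64/Re with Re = ρVD/μ, so Darcy-Weisbach reduces to ΔP = 32μLV/D². Solving for V: V = ΔP·D²/(32μL) = 3.436e+05·(0.007368)²/(32·0.0131·46.06) = 0.9661 m/s.
Check: Re = ρVD/μ = 876.7·0.9661·0.007368/0.0131 = 476.4 < 2300, so the laminar assumption holds.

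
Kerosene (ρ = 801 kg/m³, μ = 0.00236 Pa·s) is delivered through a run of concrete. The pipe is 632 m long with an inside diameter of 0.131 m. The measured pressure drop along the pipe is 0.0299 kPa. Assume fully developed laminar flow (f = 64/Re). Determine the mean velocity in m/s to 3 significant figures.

V ≈ 0.0108 m/s

For laminar flow, f = 64/Re with Re = ρVD/μ, so Darcy-Weisbach reduces to ΔP = 32μLV/D². Solving for V: V = ΔP·D²/(32μL) = 29.9·(0.131)²/(32·0.00236·632) = 0.01075 m/s.
Check: Re = ρVD/μ = 801·0.01075·0.131/0.00236 = 478 < 2300, so the laminar assumption holds.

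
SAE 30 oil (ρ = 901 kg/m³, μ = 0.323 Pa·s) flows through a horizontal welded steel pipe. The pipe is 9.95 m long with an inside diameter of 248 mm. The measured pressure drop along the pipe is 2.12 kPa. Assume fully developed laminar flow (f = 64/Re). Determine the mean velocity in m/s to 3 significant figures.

For laminar flow, f = 64/Re with Re = ρVD/μ, so Darcy-Weisbach reduces to ΔP = 32μLV/D². Solving for V: V = ΔP·D²/(32μL) = 2120·(0.248)²/(32·0.323·9.95) = 1.268 m/s.
Check: Re = ρVD/μ = 901·1.268·0.248/0.323 = 877.1 < 2300, so the laminar assumption holds.

V ≈ 1.27 m/s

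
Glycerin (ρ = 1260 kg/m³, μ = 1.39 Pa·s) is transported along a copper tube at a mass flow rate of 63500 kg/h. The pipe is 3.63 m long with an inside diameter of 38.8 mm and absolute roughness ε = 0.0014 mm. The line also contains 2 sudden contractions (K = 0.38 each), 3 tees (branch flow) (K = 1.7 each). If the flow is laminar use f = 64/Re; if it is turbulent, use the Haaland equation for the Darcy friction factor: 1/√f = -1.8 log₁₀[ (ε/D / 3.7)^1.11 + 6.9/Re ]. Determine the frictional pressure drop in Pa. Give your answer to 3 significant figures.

ṁ = 63500 kg/h = 63500/3600 = 17.64 kg/s.
A = πD²/4 = π(0.0388)²/4 = 0.001182 m²; mean velocity V = ṁ/(ρA) = 17.64/(1260 · 0.001182) = 11.84 m/s.
Reynolds number Re = ρVD/μ = 1260 · 11.84 · 0.0388 / 1.39 = 416.4.
Re < 2300 → laminar flow, so f = 64/Re = 64/416.4 = 0.1537 (the turbulent correlation is not needed).
Total minor-loss coefficient ΣK = 2·0.38 + 3·1.7 = 5.86.
ΔP = [f·L/D + ΣK]·(ρV²/2) = [0.1537·3.63/0.0388 + 5.86]·(1260·11.84²/2) = [14.38 + 5.86]·8.832e+04 = 1.787e+06 Pa.

ΔP ≈ 1.79×10^6 Pa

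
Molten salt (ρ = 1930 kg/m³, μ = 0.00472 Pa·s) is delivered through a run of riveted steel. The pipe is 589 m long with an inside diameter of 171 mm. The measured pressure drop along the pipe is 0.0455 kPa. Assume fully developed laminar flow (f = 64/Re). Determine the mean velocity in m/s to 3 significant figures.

For laminar flow, f = 64/Re with Re = ρVD/μ, so Darcy-Weisbach reduces to ΔP = 32μLV/D². Solving for V: V = ΔP·D²/(32μL) = 45.5·(0.171)²/(32·0.00472·589) = 0.01496 m/s.
Check: Re = ρVD/μ = 1930·0.01496·0.171/0.00472 = 1046 < 2300, so the laminar assumption holds.

V ≈ 0.0150 m/s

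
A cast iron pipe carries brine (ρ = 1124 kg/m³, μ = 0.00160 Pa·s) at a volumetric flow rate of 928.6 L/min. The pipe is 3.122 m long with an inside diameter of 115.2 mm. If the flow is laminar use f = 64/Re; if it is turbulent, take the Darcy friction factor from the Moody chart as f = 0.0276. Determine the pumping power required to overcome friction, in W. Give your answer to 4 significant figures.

P ≈ 14.34 W

Q = 928.6 L/min = 928.6/60000 = 0.01548 m³/s.
Cross-sectional area A = πD²/4 = π(0.1152)²/4 = 0.01042 m²; mean velocity V = Q/A = 0.01548/0.01042 = 1.485 m/s.
Reynolds number Re = ρVD/μ = 1124 · 1.485 · 0.1152 / 0.0016 = 1.202e+05.
Re > 4000 → turbulent; use the Moody-chart value f = 0.0276.
Darcy-Weisbach: ΔP = f(L/D)(ρV²/2) = 0.0276·(3.122/0.1152)·(1124·1.485²/2) = 0.0276·27.1·1239 = 926.8 Pa.
Pumping power P = QΔP = 0.01548·926.8 = 14.344 W = 14.34 W.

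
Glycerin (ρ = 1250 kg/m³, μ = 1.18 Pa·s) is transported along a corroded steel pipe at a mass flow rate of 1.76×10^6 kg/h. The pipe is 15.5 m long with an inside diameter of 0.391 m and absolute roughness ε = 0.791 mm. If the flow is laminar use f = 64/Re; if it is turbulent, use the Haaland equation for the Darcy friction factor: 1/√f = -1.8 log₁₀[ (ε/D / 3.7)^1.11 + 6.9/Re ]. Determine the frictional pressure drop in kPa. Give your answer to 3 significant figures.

ΔP ≈ 12.5 kPa

ṁ = 1.76×10^6 kg/h = 1.76×10^6/3600 = 488.9 kg/s.
A = πD²/4 = π(0.391)²/4 = 0.1201 m²; mean velocity V = ṁ/(ρA) = 488.9/(1250 · 0.1201) = 3.257 m/s.
Reynolds number Re = ρVD/μ = 1250 · 3.257 · 0.391 / 1.18 = 1349.
Re < 2300 → laminar flow, so f = 64/Re = 64/1349 = 0.04744 (the turbulent correlation is not needed).
Darcy-Weisbach: ΔP = f(L/D)(ρV²/2) = 0.04744·(15.5/0.391)·(1250·3.257²/2) = 0.04744·39.64·6631 = 1.247e+04 Pa.
ΔP = 1.247e+04 Pa = 12.5 kPa.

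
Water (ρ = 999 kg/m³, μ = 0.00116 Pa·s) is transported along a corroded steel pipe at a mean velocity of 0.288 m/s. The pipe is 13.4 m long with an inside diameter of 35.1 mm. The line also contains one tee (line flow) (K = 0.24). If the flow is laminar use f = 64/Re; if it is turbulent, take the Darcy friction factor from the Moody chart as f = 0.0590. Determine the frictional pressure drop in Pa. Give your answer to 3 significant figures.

ΔP ≈ 943 Pa

Reynolds number Re = ρVD/μ = 999 · 0.288 · 0.0351 / 0.00116 = 8706.
Re > 4000 → turbulent; use the Moody-chart value f = 0.0590.
Total minor-loss coefficient ΣK = 1·0.24 = 0.24.
ΔP = [f·L/D + ΣK]·(ρV²/2) = [0.059·13.4/0.0351 + 0.24]·(999·0.288²/2) = [22.52 + 0.24]·41.43 = 943.1 Pa.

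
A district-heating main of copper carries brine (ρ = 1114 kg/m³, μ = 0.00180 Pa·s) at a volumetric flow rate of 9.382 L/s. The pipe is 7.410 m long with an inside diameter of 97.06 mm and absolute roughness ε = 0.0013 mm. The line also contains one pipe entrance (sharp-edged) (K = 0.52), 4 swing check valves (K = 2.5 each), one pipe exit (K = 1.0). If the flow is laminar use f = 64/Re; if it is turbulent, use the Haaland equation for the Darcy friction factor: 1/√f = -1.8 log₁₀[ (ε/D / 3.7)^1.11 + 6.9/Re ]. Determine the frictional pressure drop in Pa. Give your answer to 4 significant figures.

Q = 9.382 L/s = 9.382/1000 = 0.009382 m³/s.
Cross-sectional area A = πD²/4 = π(0.09706)²/4 = 0.007399 m²; mean velocity V = Q/A = 0.009382/0.007399 = 1.268 m/s.
Reynolds number Re = ρVD/μ = 1114 · 1.268 · 0.09706 / 0.0018 = 7.617e+04.
Re > 4000 → turbulent. Relative roughness ε/D = 1.3e-06/0.09706 = 1.34e-05. Haaland: 1/√f = -1.8 log₁₀[(1.34e-05/3.7)^1.11 + 6.9/7.617e+04] = -1.8 log₁₀[9.12e-07 + 9.06e-05] = 7.269, so f = 0.01892.
Total minor-loss coefficient ΣK = 1·0.52 + 4·2.5 + 1·1 = 11.5.
ΔP = [f·L/D + ΣK]·(ρV²/2) = [0.01892·7.41/0.09706 + 11.5]·(1114·1.268²/2) = [1.445 + 11.5]·895.6 = 1.161e+04 Pa.

ΔP ≈ 11610 Pa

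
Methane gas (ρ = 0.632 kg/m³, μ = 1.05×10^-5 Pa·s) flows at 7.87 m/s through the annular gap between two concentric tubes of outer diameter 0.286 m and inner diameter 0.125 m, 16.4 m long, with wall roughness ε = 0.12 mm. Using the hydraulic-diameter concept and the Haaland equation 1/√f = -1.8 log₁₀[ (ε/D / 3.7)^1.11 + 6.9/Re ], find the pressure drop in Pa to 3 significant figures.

Hydraulic diameter D_h = 4A/P = D_o - D_i = 0.286 - 0.125 = 0.161 m.
Re = ρVD_h/μ = 0.632·7.87·0.161/1.05e-05 = 7.627e+04.
ε/D_h = 0.00012/0.161 = 0.000745; Haaland gives 1/√f = -1.8 log₁₀[7.9e-05+9.05e-05] = 6.788, so f = 0.02171.
ΔP = f(L/D_h)(ρV²/2) = 0.02171·16.4/0.161·19.57 = 43.27 Pa.

ΔP ≈ 43.3 Pa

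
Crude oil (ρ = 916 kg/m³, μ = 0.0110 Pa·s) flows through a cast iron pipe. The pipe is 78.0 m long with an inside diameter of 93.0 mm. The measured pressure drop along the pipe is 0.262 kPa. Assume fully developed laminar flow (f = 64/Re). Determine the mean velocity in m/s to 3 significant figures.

For laminar flow, f = 64/Re with Re = ρVD/μ, so Darcy-Weisbach reduces to ΔP = 32μLV/D². Solving for V: V = ΔP·D²/(32μL) = 262·(0.093)²/(32·0.011·78) = 0.08253 m/s.
Check: Re = ρVD/μ = 916·0.08253·0.093/0.011 = 639.2 < 2300, so the laminar assumption holds.

V ≈ 0.0825 m/s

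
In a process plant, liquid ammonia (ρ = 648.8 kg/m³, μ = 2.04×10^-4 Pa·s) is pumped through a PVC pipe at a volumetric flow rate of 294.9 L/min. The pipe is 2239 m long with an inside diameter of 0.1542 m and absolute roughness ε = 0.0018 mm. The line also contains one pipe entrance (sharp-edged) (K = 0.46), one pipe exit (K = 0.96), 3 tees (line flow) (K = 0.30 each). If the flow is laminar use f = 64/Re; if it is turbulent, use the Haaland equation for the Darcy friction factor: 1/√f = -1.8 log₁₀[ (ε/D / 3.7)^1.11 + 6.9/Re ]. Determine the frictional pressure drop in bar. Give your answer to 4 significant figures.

ΔP ≈ 0.05586 bar

Q = 294.9 L/min = 294.9/60000 = 0.004915 m³/s.
Cross-sectional area A = πD²/4 = π(0.1542)²/4 = 0.01867 m²; mean velocity V = Q/A = 0.004915/0.01867 = 0.2632 m/s.
Reynolds number Re = ρVD/μ = 648.8 · 0.2632 · 0.1542 / 0.000204 = 1.291e+05.
Re > 4000 → turbulent. Relative roughness ε/D = 1.8e-06/0.1542 = 1.17e-05. Haaland: 1/√f = -1.8 log₁₀[(1.17e-05/3.7)^1.11 + 6.9/1.291e+05] = -1.8 log₁₀[7.83e-07 + 5.35e-05] = 7.678, so f = 0.01696.
Total minor-loss coefficient ΣK = 1·0.46 + 1·0.96 + 3·0.3 = 2.32.
ΔP = [f·L/D + ΣK]·(ρV²/2) = [0.01696·2239/0.1542 + 2.32]·(648.8·0.2632²/2) = [246.3 + 2.32]·22.47 = 5586 Pa.
ΔP = 5586 Pa = 0.05586 bar.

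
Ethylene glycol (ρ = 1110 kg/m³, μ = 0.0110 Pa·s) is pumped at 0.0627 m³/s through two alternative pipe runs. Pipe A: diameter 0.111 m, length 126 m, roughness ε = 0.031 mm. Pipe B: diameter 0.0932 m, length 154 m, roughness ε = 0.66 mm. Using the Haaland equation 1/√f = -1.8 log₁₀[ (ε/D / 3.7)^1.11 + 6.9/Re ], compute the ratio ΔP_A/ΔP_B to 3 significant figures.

Pipe A: V = Q/A = 0.0627/0.009677 = 6.479 m/s; Re = 7.257e+04; ε/D = 0.000279; Haaland → f = 0.02014; ΔP_A = f(L/D)(ρV²/2) = 5.326e+05 Pa.
Pipe B: V = Q/A = 0.0627/0.006822 = 9.191 m/s; Re = 8.644e+04; ε/D = 0.00708; Haaland → f = 0.0347; ΔP_B = f(L/D)(ρV²/2) = 2.688e+06 Pa.
ΔP_A/ΔP_B = 5.326e+05/2.688e+06 = 0.198.

ΔP_A/ΔP_B ≈ 0.198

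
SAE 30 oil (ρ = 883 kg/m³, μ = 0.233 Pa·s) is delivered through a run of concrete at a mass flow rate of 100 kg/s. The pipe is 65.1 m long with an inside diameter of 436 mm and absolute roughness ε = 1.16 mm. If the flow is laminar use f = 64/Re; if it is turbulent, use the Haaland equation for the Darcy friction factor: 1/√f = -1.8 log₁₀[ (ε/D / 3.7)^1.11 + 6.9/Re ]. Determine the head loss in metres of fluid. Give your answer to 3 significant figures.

A = πD²/4 = π(0.436)²/4 = 0.1493 m²; mean velocity V = ṁ/(ρA) = 100/(883 · 0.1493) = 0.7585 m/s.
Reynolds number Re = ρVD/μ = 883 · 0.7585 · 0.436 / 0.233 = 1253.
Re < 2300 → laminar flow, so f = 64/Re = 64/1253 = 0.05106 (the turbulent correlation is not needed).
Darcy-Weisbach: ΔP = f(L/D)(ρV²/2) = 0.05106·(65.1/0.436)·(883·0.7585²/2) = 0.05106·149.3·254 = 1937 Pa.
Head loss h_f = ΔP/(ρg) = 1937/(883·9.81) = 0.224 m.

h_f ≈ 0.224 m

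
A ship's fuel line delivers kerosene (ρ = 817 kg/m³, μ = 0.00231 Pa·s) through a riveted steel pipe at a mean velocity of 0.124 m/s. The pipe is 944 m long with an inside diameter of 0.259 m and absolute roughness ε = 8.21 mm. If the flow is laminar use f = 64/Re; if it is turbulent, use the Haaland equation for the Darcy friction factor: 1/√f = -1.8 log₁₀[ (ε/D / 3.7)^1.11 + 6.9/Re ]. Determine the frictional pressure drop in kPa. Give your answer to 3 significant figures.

Reynolds number Re = ρVD/μ = 817 · 0.124 · 0.259 / 0.00231 = 1.136e+04.
Re > 4000 → turbulent. Relative roughness ε/D = 0.00821/0.259 = 0.0317. Haaland: 1/√f = -1.8 log₁₀[(0.0317/3.7)^1.11 + 6.9/1.136e+04] = -1.8 log₁₀[0.00508 + 0.000607] = 4.042, so f = 0.06121.
Darcy-Weisbach: ΔP = f(L/D)(ρV²/2) = 0.06121·(944/0.259)·(817·0.124²/2) = 0.06121·3645·6.281 = 1401 Pa.
ΔP = 1401 Pa = 1.40 kPa.

ΔP ≈ 1.40 kPa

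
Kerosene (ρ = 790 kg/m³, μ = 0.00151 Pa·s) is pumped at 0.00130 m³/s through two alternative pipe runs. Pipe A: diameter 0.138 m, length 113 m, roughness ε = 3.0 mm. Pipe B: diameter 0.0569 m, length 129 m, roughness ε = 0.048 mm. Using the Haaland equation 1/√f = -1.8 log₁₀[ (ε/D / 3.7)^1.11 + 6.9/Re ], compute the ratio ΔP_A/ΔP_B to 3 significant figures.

ΔP_A/ΔP_B ≈ 0.0201

Pipe A: V = Q/A = 0.0013/0.01496 = 0.08692 m/s; Re = 6275; ε/D = 0.0217; Haaland → f = 0.05576; ΔP_A = f(L/D)(ρV²/2) = 136.2 Pa.
Pipe B: V = Q/A = 0.0013/0.002543 = 0.5112 m/s; Re = 1.522e+04; ε/D = 0.000844; Haaland → f = 0.02896; ΔP_B = f(L/D)(ρV²/2) = 6779 Pa.
ΔP_A/ΔP_B = 136.2/6779 = 0.0201.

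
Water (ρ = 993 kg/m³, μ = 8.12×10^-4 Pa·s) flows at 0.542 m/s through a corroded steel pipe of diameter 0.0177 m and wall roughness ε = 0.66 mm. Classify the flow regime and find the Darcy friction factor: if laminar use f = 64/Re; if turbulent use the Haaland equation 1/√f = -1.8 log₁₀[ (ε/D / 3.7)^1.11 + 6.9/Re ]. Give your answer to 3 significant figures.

Re = ρVD/μ = 993·0.542·0.0177/0.000812 = 1.173e+04.
Re > 4000 → turbulent. ε/D = 0.00066/0.0177 = 0.0373; Haaland: 1/√f = -1.8 log₁₀[0.00608 + 0.000588] = 3.917, so f = 0.06517.

f ≈ 0.0652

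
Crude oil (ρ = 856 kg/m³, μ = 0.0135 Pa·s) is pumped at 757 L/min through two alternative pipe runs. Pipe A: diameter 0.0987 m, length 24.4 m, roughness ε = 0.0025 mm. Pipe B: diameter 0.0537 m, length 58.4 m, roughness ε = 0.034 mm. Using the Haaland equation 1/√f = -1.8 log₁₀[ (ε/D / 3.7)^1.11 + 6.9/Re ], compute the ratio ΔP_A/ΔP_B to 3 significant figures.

Pipe A: V = Q/A = 0.01262/0.007651 = 1.649 m/s; Re = 1.032e+04; ε/D = 2.53e-05; Haaland → f = 0.03064; ΔP_A = f(L/D)(ρV²/2) = 8817 Pa.
Pipe B: V = Q/A = 0.01262/0.002265 = 5.571 m/s; Re = 1.897e+04; ε/D = 0.000633; Haaland → f = 0.02723; ΔP_B = f(L/D)(ρV²/2) = 3.933e+05 Pa.
ΔP_A/ΔP_B = 8817/3.933e+05 = 0.0224.

ΔP_A/ΔP_B ≈ 0.0224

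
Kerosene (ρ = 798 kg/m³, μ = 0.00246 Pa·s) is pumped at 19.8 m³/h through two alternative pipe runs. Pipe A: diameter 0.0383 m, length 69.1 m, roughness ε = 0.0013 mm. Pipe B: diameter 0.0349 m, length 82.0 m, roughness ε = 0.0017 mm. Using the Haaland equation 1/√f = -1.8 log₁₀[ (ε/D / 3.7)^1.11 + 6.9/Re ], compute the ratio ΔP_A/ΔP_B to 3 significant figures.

ΔP_A/ΔP_B ≈ 0.539

Pipe A: V = Q/A = 0.0055/0.001152 = 4.774 m/s; Re = 5.931e+04; ε/D = 3.39e-05; Haaland → f = 0.02004; ΔP_A = f(L/D)(ρV²/2) = 3.287e+05 Pa.
Pipe B: V = Q/A = 0.0055/0.0009566 = 5.749 m/s; Re = 6.509e+04; ε/D = 4.87e-05; Haaland → f = 0.01969; ΔP_B = f(L/D)(ρV²/2) = 6.101e+05 Pa.
ΔP_A/ΔP_B = 3.287e+05/6.101e+05 = 0.539.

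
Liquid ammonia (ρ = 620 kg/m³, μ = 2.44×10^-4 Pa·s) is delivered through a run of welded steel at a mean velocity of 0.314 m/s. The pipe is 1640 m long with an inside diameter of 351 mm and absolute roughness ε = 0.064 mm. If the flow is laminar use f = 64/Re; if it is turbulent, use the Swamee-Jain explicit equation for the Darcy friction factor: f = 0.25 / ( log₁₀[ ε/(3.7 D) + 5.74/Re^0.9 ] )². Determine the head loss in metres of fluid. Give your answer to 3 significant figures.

Reynolds number Re = ρVD/μ = 620 · 0.314 · 0.351 / 0.000244 = 2.801e+05.
Re > 4000 → turbulent. Relative roughness ε/D = 6.4e-05/0.351 = 0.000182. Swamee-Jain: f = 0.25/(log₁₀[0.000182/3.7 + 5.74/2.801e+05^0.9])² = 0.25/(log₁₀[4.93e-05 + 7.18e-05])² = 0.25/(-3.917)² = 0.0163.
Darcy-Weisbach: ΔP = f(L/D)(ρV²/2) = 0.0163·(1640/0.351)·(620·0.314²/2) = 0.0163·4672·30.56 = 2327 Pa.
Head loss h_f = ΔP/(ρg) = 2327/(620·9.81) = 0.383 m.

h_f ≈ 0.383 m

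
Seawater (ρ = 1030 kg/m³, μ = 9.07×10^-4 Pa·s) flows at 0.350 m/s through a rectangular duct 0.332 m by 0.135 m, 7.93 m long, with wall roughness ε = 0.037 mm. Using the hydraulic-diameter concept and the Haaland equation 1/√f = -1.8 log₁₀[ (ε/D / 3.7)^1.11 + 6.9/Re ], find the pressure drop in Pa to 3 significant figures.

Hydraulic diameter D_h = 4A/P = 4·(0.332·0.135)/(2·(0.332+0.135)) = 0.1793/0.934 = 0.1919 m.
Re = ρVD_h/μ = 1030·0.35·0.1919/0.000907 = 7.629e+04.
ε/D_h = 3.7e-05/0.1919 = 0.000193; Haaland gives 1/√f = -1.8 log₁₀[1.76e-05+9.04e-05] = 7.139, so f = 0.01962.
ΔP = f(L/D_h)(ρV²/2) = 0.01962·7.93/0.1919·63.09 = 51.13 Pa.

ΔP ≈ 51.1 Pa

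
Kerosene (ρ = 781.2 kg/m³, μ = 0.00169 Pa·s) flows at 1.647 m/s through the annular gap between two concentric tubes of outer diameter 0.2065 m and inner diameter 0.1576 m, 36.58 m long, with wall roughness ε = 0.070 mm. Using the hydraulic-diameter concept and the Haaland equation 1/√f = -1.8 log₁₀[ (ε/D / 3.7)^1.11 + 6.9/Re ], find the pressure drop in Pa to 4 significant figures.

ΔP ≈ 20460 Pa

Hydraulic diameter D_h = 4A/P = D_o - D_i = 0.2065 - 0.1576 = 0.0489 m.
Re = ρVD_h/μ = 781.2·1.647·0.0489/0.00169 = 3.723e+04.
ε/D_h = 7e-05/0.0489 = 0.00143; Haaland gives 1/√f = -1.8 log₁₀[0.000163+0.000185] = 6.224, so f = 0.02581.
ΔP = f(L/D_h)(ρV²/2) = 0.02581·36.58/0.0489·1060 = 2.046e+04 Pa.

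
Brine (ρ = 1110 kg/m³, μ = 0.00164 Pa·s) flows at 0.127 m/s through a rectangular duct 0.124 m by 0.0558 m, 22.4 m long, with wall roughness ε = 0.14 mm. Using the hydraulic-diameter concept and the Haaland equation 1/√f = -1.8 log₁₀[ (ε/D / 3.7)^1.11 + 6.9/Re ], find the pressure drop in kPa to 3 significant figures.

ΔP ≈ 0.0955 kPa

Hydraulic diameter D_h = 4A/P = 4·(0.124·0.0558)/(2·(0.124+0.0558)) = 0.02768/0.3596 = 0.07697 m.
Re = ρVD_h/μ = 1110·0.127·0.07697/0.00164 = 6616.
ε/D_h = 0.00014/0.07697 = 0.00182; Haaland gives 1/√f = -1.8 log₁₀[0.000213+0.00104] = 5.222, so f = 0.03667.
ΔP = f(L/D_h)(ρV²/2) = 0.03667·22.4/0.07697·8.952 = 95.54 Pa.
ΔP = 0.0955 kPa.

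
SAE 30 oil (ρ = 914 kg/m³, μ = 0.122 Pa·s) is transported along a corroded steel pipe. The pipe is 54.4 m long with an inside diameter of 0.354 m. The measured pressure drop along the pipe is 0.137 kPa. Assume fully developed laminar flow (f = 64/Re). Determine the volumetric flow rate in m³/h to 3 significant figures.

For laminar flow, f = 64/Re with Re = ρVD/μ, so Darcy-Weisbach reduces to ΔP = 32μLV/D². Solving for V: V = ΔP·D²/(32μL) = 137·(0.354)²/(32·0.122·54.4) = 0.08084 m/s.
Check: Re = ρVD/μ = 914·0.08084·0.354/0.122 = 214.4 < 2300, so the laminar assumption holds.
Q = V·A = 0.08084·(π/4·0.354²) = 0.007956 m³/s = 28.6 m³/h.

Q ≈ 28.6 m³/h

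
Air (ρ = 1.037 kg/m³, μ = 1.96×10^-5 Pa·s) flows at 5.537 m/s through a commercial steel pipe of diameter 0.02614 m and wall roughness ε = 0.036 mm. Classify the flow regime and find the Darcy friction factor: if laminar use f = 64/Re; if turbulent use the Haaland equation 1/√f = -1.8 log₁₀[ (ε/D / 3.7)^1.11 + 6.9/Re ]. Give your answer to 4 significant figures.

Re = ρVD/μ = 1.037·5.537·0.02614/1.96e-05 = 7658.
Re > 4000 → turbulent. ε/D = 3.6e-05/0.02614 = 0.00138; Haaland: 1/√f = -1.8 log₁₀[0.000156 + 0.000901] = 5.357, so f = 0.03485.

f ≈ 0.03485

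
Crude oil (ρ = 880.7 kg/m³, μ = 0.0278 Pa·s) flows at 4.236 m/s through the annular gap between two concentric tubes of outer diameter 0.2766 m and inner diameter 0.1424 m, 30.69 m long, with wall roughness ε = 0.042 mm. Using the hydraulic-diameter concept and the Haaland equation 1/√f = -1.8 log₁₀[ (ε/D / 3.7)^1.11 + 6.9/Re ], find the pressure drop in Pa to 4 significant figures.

ΔP ≈ 48710 Pa

Hydraulic diameter D_h = 4A/P = D_o - D_i = 0.2766 - 0.1424 = 0.1342 m.
Re = ρVD_h/μ = 880.7·4.236·0.1342/0.0278 = 1.801e+04.
ε/D_h = 4.2e-05/0.1342 = 0.000313; Haaland gives 1/√f = -1.8 log₁₀[3.02e-05+0.000383] = 6.091, so f = 0.02696.
ΔP = f(L/D_h)(ρV²/2) = 0.02696·30.69/0.1342·7902 = 4.871e+04 Pa.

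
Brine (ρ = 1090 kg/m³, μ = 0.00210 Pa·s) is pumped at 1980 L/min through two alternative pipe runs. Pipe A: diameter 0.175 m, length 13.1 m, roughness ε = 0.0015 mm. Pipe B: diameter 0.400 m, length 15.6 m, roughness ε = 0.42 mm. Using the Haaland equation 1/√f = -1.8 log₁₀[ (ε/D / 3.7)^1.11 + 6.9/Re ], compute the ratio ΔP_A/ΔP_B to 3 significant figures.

Pipe A: V = Q/A = 0.033/0.02405 = 1.372 m/s; Re = 1.246e+05; ε/D = 8.57e-06; Haaland → f = 0.01707; ΔP_A = f(L/D)(ρV²/2) = 1311 Pa.
Pipe B: V = Q/A = 0.033/0.1257 = 0.2626 m/s; Re = 5.452e+04; ε/D = 0.00105; Haaland → f = 0.02361; ΔP_B = f(L/D)(ρV²/2) = 34.6 Pa.
ΔP_A/ΔP_B = 1311/34.6 = 37.9.

ΔP_A/ΔP_B ≈ 37.9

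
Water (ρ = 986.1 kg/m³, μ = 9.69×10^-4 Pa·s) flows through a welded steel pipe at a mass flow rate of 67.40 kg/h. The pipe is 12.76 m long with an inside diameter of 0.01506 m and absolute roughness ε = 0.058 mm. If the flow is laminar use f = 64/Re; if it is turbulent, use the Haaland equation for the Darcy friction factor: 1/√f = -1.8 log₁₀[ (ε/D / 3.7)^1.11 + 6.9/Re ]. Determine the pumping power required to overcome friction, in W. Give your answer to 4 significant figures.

P ≈ 0.003530 W

ṁ = 67.40 kg/h = 67.40/3600 = 0.01872 kg/s.
A = πD²/4 = π(0.01506)²/4 = 0.0001781 m²; mean velocity V = ṁ/(ρA) = 0.01872/(986.1 · 0.0001781) = 0.1066 m/s.
Reynolds number Re = ρVD/μ = 986.1 · 0.1066 · 0.01506 / 0.000969 = 1633.
Re < 2300 → laminar flow, so f = 64/Re = 64/1633 = 0.03918 (the turbulent correlation is not needed).
Darcy-Weisbach: ΔP = f(L/D)(ρV²/2) = 0.03918·(12.76/0.01506)·(986.1·0.1066²/2) = 0.03918·847.3·5.601 = 185.9 Pa.
Q = ṁ/ρ = 0.01872/986.1 = 1.899e-05 m³/s.
Pumping power P = QΔP = 1.899e-05·185.9 = 0.0035303 W = 0.003530 W.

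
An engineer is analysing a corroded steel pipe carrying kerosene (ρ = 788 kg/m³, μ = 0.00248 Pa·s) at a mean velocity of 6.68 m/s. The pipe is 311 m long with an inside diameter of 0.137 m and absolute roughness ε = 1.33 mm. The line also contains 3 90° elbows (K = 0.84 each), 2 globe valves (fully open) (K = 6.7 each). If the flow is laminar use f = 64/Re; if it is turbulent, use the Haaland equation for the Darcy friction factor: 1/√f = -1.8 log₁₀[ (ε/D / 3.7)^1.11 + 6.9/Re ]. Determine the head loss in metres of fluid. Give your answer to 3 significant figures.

h_f ≈ 231 m

Reynolds number Re = ρVD/μ = 788 · 6.68 · 0.137 / 0.00248 = 2.908e+05.
Re > 4000 → turbulent. Relative roughness ε/D = 0.00133/0.137 = 0.00971. Haaland: 1/√f = -1.8 log₁₀[(0.00971/3.7)^1.11 + 6.9/2.908e+05] = -1.8 log₁₀[0.00136 + 2.37e-05] = 5.144, so f = 0.0378.
Total minor-loss coefficient ΣK = 3·0.84 + 2·6.7 = 15.9.
ΔP = [f·L/D + ΣK]·(ρV²/2) = [0.0378·311/0.137 + 15.9]·(788·6.68²/2) = [85.81 + 15.9]·1.758e+04 = 1.788e+06 Pa.
Head loss h_f = ΔP/(ρg) = 1.788e+06/(788·9.81) = 231 m.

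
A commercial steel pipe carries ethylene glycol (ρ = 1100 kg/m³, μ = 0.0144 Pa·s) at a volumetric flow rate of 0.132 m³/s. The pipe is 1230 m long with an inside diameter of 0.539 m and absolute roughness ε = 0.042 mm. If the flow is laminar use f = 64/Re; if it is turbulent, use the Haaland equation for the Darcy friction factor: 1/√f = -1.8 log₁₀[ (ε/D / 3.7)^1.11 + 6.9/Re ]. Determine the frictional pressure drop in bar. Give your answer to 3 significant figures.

ΔP ≈ 0.104 bar

Cross-sectional area A = πD²/4 = π(0.539)²/4 = 0.2282 m²; mean velocity V = Q/A = 0.132/0.2282 = 0.5785 m/s.
Reynolds number Re = ρVD/μ = 1100 · 0.5785 · 0.539 / 0.0144 = 2.382e+04.
Re > 4000 → turbulent. Relative roughness ε/D = 4.2e-05/0.539 = 7.79e-05. Haaland: 1/√f = -1.8 log₁₀[(7.79e-05/3.7)^1.11 + 6.9/2.382e+04] = -1.8 log₁₀[6.44e-06 + 0.00029] = 6.351, so f = 0.02479.
Darcy-Weisbach: ΔP = f(L/D)(ρV²/2) = 0.02479·(1230/0.539)·(1100·0.5785²/2) = 0.02479·2282·184.1 = 1.041e+04 Pa.
ΔP = 1.041e+04 Pa = 0.104 bar.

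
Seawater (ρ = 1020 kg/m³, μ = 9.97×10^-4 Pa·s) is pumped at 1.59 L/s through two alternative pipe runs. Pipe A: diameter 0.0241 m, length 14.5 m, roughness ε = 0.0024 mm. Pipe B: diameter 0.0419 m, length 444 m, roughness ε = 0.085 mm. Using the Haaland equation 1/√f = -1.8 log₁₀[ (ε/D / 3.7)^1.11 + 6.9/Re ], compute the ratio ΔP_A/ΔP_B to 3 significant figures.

ΔP_A/ΔP_B ≈ 0.370

Pipe A: V = Q/A = 0.00159/0.0004562 = 3.486 m/s; Re = 8.594e+04; ε/D = 9.96e-05; Haaland → f = 0.0188; ΔP_A = f(L/D)(ρV²/2) = 7.008e+04 Pa.
Pipe B: V = Q/A = 0.00159/0.001379 = 1.153 m/s; Re = 4.943e+04; ε/D = 0.00203; Haaland → f = 0.02638; ΔP_B = f(L/D)(ρV²/2) = 1.896e+05 Pa.
ΔP_A/ΔP_B = 7.008e+04/1.896e+05 = 0.370.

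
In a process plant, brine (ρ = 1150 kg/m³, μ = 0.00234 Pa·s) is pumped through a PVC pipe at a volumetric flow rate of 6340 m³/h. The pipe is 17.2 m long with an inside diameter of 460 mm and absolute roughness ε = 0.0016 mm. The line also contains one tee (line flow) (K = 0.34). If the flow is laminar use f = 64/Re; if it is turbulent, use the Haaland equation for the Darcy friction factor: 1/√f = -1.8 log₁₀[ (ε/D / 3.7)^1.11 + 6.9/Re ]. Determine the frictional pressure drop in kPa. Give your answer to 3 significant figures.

ΔP ≈ 46.5 kPa

Q = 6340 m³/h = 6340/3600 = 1.761 m³/s.
Cross-sectional area A = πD²/4 = π(0.46)²/4 = 0.1662 m²; mean velocity V = Q/A = 1.761/0.1662 = 10.6 m/s.
Reynolds number Re = ρVD/μ = 1150 · 10.6 · 0.46 / 0.00234 = 2.396e+06.
Re > 4000 → turbulent. Relative roughness ε/D = 1.6e-06/0.46 = 3.48e-06. Haaland: 1/√f = -1.8 log₁₀[(3.48e-06/3.7)^1.11 + 6.9/2.396e+06] = -1.8 log₁₀[2.04e-07 + 2.88e-06] = 9.919, so f = 0.01016.
Total minor-loss coefficient ΣK = 1·0.34 = 0.34.
ΔP = [f·L/D + ΣK]·(ρV²/2) = [0.01016·17.2/0.46 + 0.34]·(1150·10.6²/2) = [0.38 + 0.34]·6.457e+04 = 4.649e+04 Pa.
ΔP = 4.649e+04 Pa = 46.5 kPa.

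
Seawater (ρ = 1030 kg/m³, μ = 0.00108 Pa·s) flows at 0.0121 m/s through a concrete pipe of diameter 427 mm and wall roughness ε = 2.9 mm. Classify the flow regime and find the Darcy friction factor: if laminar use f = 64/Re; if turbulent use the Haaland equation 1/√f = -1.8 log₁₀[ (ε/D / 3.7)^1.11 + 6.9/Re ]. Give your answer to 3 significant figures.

f ≈ 0.0445

Re = ρVD/μ = 1030·0.0121·0.427/0.00108 = 4928.
Re > 4000 → turbulent. ε/D = 0.0029/0.427 = 0.00679; Haaland: 1/√f = -1.8 log₁₀[0.000918 + 0.0014] = 4.743, so f = 0.04446.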